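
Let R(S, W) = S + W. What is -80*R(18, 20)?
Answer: -3040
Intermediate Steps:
-80*R(18, 20) = -80*(18 + 20) = -80*38 = -3040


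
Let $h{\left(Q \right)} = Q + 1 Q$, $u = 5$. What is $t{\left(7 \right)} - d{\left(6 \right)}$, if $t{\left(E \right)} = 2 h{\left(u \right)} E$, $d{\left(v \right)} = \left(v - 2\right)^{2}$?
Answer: $124$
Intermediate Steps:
$h{\left(Q \right)} = 2 Q$ ($h{\left(Q \right)} = Q + Q = 2 Q$)
$d{\left(v \right)} = \left(-2 + v\right)^{2}$
$t{\left(E \right)} = 20 E$ ($t{\left(E \right)} = 2 \cdot 2 \cdot 5 E = 2 \cdot 10 E = 20 E$)
$t{\left(7 \right)} - d{\left(6 \right)} = 20 \cdot 7 - \left(-2 + 6\right)^{2} = 140 - 4^{2} = 140 - 16 = 124$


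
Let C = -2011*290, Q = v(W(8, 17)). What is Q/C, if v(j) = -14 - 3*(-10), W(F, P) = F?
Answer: -8/291595 ≈ -2.7435e-5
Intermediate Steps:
v(j) = 16 (v(j) = -14 + 30 = 16)
Q = 16
C = -583190
Q/C = 16/(-583190) = 16*(-1/583190) = -8/291595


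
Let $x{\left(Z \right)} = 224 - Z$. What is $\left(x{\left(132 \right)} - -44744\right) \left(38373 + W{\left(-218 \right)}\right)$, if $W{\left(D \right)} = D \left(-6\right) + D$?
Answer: $1769363068$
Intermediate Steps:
$W{\left(D \right)} = - 5 D$ ($W{\left(D \right)} = - 6 D + D = - 5 D$)
$\left(x{\left(132 \right)} - -44744\right) \left(38373 + W{\left(-218 \right)}\right) = \left(\left(224 - 132\right) - -44744\right) \left(38373 - -1090\right) = \left(\left(224 - 132\right) + 44744\right) \left(38373 + 1090\right) = \left(92 + 44744\right) 39463 = 44836 \cdot 39463 = 1769363068$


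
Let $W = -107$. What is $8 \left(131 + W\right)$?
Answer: $192$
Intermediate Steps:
$8 \left(131 + W\right) = 8 \left(131 - 107\right) = 8 \cdot 24 = 192$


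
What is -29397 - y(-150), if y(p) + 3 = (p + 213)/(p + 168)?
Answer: -58795/2 ≈ -29398.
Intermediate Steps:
y(p) = -3 + (213 + p)/(168 + p) (y(p) = -3 + (p + 213)/(p + 168) = -3 + (213 + p)/(168 + p))
-29397 - y(-150) = -29397 - (-291 - 2*(-150))/(168 - 150) = -29397 - (-291 + 300)/18 = -29397 - 9/18 = -29397 - 1*1/2 = -29397 - 1/2 = -58795/2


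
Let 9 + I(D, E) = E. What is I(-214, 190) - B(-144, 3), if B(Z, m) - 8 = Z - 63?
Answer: 380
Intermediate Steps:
I(D, E) = -9 + E
B(Z, m) = -55 + Z (B(Z, m) = 8 + (Z - 63) = 8 + (-63 + Z) = -55 + Z)
I(-214, 190) - B(-144, 3) = (-9 + 190) - (-55 - 144) = 181 - 1*(-199) = 181 + 199 = 380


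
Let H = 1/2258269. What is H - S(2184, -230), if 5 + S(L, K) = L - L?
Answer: 11291346/2258269 ≈ 5.0000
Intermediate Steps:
H = 1/2258269 ≈ 4.4282e-7
S(L, K) = -5 (S(L, K) = -5 + (L - L) = -5 + 0 = -5)
H - S(2184, -230) = 1/2258269 - 1*(-5) = 1/2258269 + 5 = 11291346/2258269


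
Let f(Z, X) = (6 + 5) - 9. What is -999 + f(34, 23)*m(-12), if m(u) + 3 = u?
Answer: -1029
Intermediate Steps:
f(Z, X) = 2 (f(Z, X) = 11 - 9 = 2)
m(u) = -3 + u
-999 + f(34, 23)*m(-12) = -999 + 2*(-3 - 12) = -999 + 2*(-15) = -999 - 30 = -1029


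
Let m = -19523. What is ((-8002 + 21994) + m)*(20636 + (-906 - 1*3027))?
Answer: -92384293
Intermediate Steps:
((-8002 + 21994) + m)*(20636 + (-906 - 1*3027)) = ((-8002 + 21994) - 19523)*(20636 + (-906 - 1*3027)) = (13992 - 19523)*(20636 + (-906 - 3027)) = -5531*(20636 - 3933) = -5531*16703 = -92384293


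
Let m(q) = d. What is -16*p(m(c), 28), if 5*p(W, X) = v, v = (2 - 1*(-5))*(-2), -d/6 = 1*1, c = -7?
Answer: 224/5 ≈ 44.800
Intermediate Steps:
d = -6 ≈ -6.0000
m(q) = -6
v = -14 (v = (2 + 5)*(-2) = 7*(-2) = -14)
p(W, X) = -14/5 (p(W, X) = (⅕)*(-14) = -14/5)
-16*p(m(c), 28) = -16*(-14/5) = 224/5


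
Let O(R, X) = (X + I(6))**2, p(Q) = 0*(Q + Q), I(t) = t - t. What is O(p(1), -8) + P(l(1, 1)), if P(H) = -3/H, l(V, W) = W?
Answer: 61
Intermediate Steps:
I(t) = 0
p(Q) = 0 (p(Q) = 0*(2*Q) = 0)
O(R, X) = X**2 (O(R, X) = (X + 0)**2 = X**2)
O(p(1), -8) + P(l(1, 1)) = (-8)**2 - 3/1 = 64 - 3*1 = 64 - 3 = 61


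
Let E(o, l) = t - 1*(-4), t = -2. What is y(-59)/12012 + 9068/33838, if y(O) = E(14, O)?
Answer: 3892589/14516502 ≈ 0.26815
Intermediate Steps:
E(o, l) = 2 (E(o, l) = -2 - 1*(-4) = -2 + 4 = 2)
y(O) = 2
y(-59)/12012 + 9068/33838 = 2/12012 + 9068/33838 = 2*(1/12012) + 9068*(1/33838) = 1/6006 + 4534/16919 = 3892589/14516502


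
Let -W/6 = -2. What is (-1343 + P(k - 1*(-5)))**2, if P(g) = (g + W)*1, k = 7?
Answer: 1739761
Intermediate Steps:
W = 12 (W = -6*(-2) = 12)
P(g) = 12 + g (P(g) = (g + 12)*1 = (12 + g)*1 = 12 + g)
(-1343 + P(k - 1*(-5)))**2 = (-1343 + (12 + (7 - 1*(-5))))**2 = (-1343 + (12 + (7 + 5)))**2 = (-1343 + (12 + 12))**2 = (-1343 + 24)**2 = (-1319)**2 = 1739761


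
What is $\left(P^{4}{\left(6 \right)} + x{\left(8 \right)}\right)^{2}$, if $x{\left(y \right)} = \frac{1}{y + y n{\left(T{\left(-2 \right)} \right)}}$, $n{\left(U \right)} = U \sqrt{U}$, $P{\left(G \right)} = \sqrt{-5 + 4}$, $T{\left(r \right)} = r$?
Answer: $\frac{- 431 i + 288 \sqrt{2}}{64 \left(- 7 i + 4 \sqrt{2}\right)} \approx 1.0264 + 0.079659 i$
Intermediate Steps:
$P{\left(G \right)} = i$ ($P{\left(G \right)} = \sqrt{-1} = i$)
$n{\left(U \right)} = U^{\frac{3}{2}}$
$x{\left(y \right)} = \frac{1}{y - 2 i y \sqrt{2}}$ ($x{\left(y \right)} = \frac{1}{y + y \left(-2\right)^{\frac{3}{2}}} = \frac{1}{y + y \left(- 2 i \sqrt{2}\right)} = \frac{1}{y - 2 i y \sqrt{2}}$)
$\left(P^{4}{\left(6 \right)} + x{\left(8 \right)}\right)^{2} = \left(i^{4} + \frac{i}{8 \left(i + 2 \sqrt{2}\right)}\right)^{2} = \left(1 + i \frac{1}{8} \frac{1}{i + 2 \sqrt{2}}\right)^{2} = \left(1 + \frac{i}{8 \left(i + 2 \sqrt{2}\right)}\right)^{2}$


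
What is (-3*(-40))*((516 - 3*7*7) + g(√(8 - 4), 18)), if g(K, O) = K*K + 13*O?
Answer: 72840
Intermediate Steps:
g(K, O) = K² + 13*O
(-3*(-40))*((516 - 3*7*7) + g(√(8 - 4), 18)) = (-3*(-40))*((516 - 3*7*7) + ((√(8 - 4))² + 13*18)) = 120*((516 - 21*7) + ((√4)² + 234)) = 120*((516 - 147) + (2² + 234)) = 120*(369 + (4 + 234)) = 120*(369 + 238) = 120*607 = 72840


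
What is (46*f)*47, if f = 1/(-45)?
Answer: -2162/45 ≈ -48.044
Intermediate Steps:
f = -1/45 ≈ -0.022222
(46*f)*47 = (46*(-1/45))*47 = -46/45*47 = -2162/45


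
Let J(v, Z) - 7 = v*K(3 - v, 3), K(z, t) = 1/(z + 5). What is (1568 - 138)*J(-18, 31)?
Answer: 9020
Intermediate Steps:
K(z, t) = 1/(5 + z)
J(v, Z) = 7 + v/(8 - v) (J(v, Z) = 7 + v/(5 + (3 - v)) = 7 + v/(8 - v))
(1568 - 138)*J(-18, 31) = (1568 - 138)*(2*(-28 + 3*(-18))/(-8 - 18)) = 1430*(2*(-28 - 54)/(-26)) = 1430*(2*(-1/26)*(-82)) = 1430*(82/13) = 9020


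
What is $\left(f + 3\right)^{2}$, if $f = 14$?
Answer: $289$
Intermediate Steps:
$\left(f + 3\right)^{2} = \left(14 + 3\right)^{2} = 17^{2} = 289$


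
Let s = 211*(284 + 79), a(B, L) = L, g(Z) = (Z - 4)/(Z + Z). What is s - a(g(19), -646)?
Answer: 77239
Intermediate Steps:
g(Z) = (-4 + Z)/(2*Z) (g(Z) = (-4 + Z)/((2*Z)) = (-4 + Z)*(1/(2*Z)) = (-4 + Z)/(2*Z))
s = 76593 (s = 211*363 = 76593)
s - a(g(19), -646) = 76593 - 1*(-646) = 76593 + 646 = 77239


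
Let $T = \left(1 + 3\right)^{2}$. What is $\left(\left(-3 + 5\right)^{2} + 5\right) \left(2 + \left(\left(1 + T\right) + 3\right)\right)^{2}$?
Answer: $4356$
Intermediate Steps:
$T = 16$ ($T = 4^{2} = 16$)
$\left(\left(-3 + 5\right)^{2} + 5\right) \left(2 + \left(\left(1 + T\right) + 3\right)\right)^{2} = \left(\left(-3 + 5\right)^{2} + 5\right) \left(2 + \left(\left(1 + 16\right) + 3\right)\right)^{2} = \left(2^{2} + 5\right) \left(2 + \left(17 + 3\right)\right)^{2} = \left(4 + 5\right) \left(2 + 20\right)^{2} = 9 \cdot 22^{2} = 9 \cdot 484 = 4356$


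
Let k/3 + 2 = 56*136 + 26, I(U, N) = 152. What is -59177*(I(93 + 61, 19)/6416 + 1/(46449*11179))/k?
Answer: -583829325437627/9544832385182640 ≈ -0.061167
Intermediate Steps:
k = 22920 (k = -6 + 3*(56*136 + 26) = -6 + 3*(7616 + 26) = -6 + 3*7642 = -6 + 22926 = 22920)
-59177*(I(93 + 61, 19)/6416 + 1/(46449*11179))/k = -59177/(22920/(152/6416 + 1/(46449*11179))) = -59177/(22920/(152*(1/6416) + (1/46449)*(1/11179))) = -59177/(22920/(19/802 + 1/519253371)) = -59177/(22920/(9865814851/416441203542)) = -59177/(22920*(416441203542/9865814851)) = -59177/9544832385182640/9865814851 = -59177*9865814851/9544832385182640 = -583829325437627/9544832385182640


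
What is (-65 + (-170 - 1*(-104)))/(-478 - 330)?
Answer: 131/808 ≈ 0.16213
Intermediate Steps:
(-65 + (-170 - 1*(-104)))/(-478 - 330) = (-65 + (-170 + 104))/(-808) = (-65 - 66)*(-1/808) = -131*(-1/808) = 131/808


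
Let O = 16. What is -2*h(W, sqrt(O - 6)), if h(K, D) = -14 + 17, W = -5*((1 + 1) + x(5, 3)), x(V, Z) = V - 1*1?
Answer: -6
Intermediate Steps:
x(V, Z) = -1 + V (x(V, Z) = V - 1 = -1 + V)
W = -30 (W = -5*((1 + 1) + (-1 + 5)) = -5*(2 + 4) = -5*6 = -30)
h(K, D) = 3
-2*h(W, sqrt(O - 6)) = -2*3 = -6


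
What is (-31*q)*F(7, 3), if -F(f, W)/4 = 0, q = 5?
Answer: 0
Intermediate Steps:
F(f, W) = 0 (F(f, W) = -4*0 = 0)
(-31*q)*F(7, 3) = -31*5*0 = -155*0 = 0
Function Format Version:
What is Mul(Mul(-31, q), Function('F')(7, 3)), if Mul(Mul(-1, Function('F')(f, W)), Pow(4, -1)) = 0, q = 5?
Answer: 0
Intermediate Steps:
Function('F')(f, W) = 0 (Function('F')(f, W) = Mul(-4, 0) = 0)
Mul(Mul(-31, q), Function('F')(7, 3)) = Mul(Mul(-31, 5), 0) = Mul(-155, 0) = 0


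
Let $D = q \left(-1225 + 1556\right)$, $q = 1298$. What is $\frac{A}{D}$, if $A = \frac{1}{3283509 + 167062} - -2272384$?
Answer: $\frac{7841022331265}{1482496423298} \approx 5.2891$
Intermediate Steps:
$A = \frac{7841022331265}{3450571}$ ($A = \frac{1}{3450571} + 2272384 = \frac{7841022331265}{3450571} \approx 2.2724 \cdot 10^{6}$)
$D = 429638$ ($D = 1298 \left(-1225 + 1556\right) = 1298 \cdot 331 = 429638$)
$\frac{A}{D} = \frac{7841022331265}{3450571 \cdot 429638} = \frac{7841022331265}{3450571} \cdot \frac{1}{429638} = \frac{7841022331265}{1482496423298}$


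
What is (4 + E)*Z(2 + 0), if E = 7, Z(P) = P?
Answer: 22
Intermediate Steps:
(4 + E)*Z(2 + 0) = (4 + 7)*(2 + 0) = 11*2 = 22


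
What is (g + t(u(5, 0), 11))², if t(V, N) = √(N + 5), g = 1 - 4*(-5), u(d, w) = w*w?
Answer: 625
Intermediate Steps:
u(d, w) = w²
g = 21 (g = 1 + 20 = 21)
t(V, N) = √(5 + N)
(g + t(u(5, 0), 11))² = (21 + √(5 + 11))² = (21 + √16)² = (21 + 4)² = 25² = 625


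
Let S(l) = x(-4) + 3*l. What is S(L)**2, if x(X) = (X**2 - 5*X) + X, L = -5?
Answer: 289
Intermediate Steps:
x(X) = X**2 - 4*X
S(l) = 32 + 3*l (S(l) = -4*(-4 - 4) + 3*l = -4*(-8) + 3*l = 32 + 3*l)
S(L)**2 = (32 + 3*(-5))**2 = (32 - 15)**2 = 17**2 = 289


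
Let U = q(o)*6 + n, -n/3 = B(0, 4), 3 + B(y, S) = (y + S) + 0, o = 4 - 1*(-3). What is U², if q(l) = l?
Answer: 1521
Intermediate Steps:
o = 7 (o = 4 + 3 = 7)
B(y, S) = -3 + S + y (B(y, S) = -3 + ((y + S) + 0) = -3 + ((S + y) + 0) = -3 + (S + y) = -3 + S + y)
n = -3 (n = -3*(-3 + 4 + 0) = -3*1 = -3)
U = 39 (U = 7*6 - 3 = 42 - 3 = 39)
U² = 39² = 1521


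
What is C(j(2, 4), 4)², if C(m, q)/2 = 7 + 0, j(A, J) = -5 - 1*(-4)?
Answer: 196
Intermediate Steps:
j(A, J) = -1 (j(A, J) = -5 + 4 = -1)
C(m, q) = 14 (C(m, q) = 2*(7 + 0) = 2*7 = 14)
C(j(2, 4), 4)² = 14² = 196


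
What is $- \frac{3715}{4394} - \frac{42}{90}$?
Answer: $- \frac{86483}{65910} \approx -1.3121$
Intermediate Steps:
$- \frac{3715}{4394} - \frac{42}{90} = \left(-3715\right) \frac{1}{4394} - \frac{7}{15} = - \frac{3715}{4394} - \frac{7}{15} = - \frac{86483}{65910}$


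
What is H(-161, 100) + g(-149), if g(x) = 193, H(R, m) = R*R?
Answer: 26114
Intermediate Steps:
H(R, m) = R**2
H(-161, 100) + g(-149) = (-161)**2 + 193 = 25921 + 193 = 26114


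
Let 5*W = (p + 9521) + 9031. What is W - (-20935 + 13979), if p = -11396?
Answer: 41936/5 ≈ 8387.2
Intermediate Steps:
W = 7156/5 (W = ((-11396 + 9521) + 9031)/5 = (-1875 + 9031)/5 = (⅕)*7156 = 7156/5 ≈ 1431.2)
W - (-20935 + 13979) = 7156/5 - (-20935 + 13979) = 7156/5 - 1*(-6956) = 7156/5 + 6956 = 41936/5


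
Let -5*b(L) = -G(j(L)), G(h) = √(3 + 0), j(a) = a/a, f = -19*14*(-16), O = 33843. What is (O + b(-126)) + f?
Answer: 38099 + √3/5 ≈ 38099.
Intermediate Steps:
f = 4256 (f = -266*(-16) = 4256)
j(a) = 1
G(h) = √3
b(L) = √3/5 (b(L) = -(-1)*√3/5 = √3/5)
(O + b(-126)) + f = (33843 + √3/5) + 4256 = 38099 + √3/5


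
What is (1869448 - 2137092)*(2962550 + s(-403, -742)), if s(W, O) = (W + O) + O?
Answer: -792403687972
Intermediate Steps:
s(W, O) = W + 2*O (s(W, O) = (O + W) + O = W + 2*O)
(1869448 - 2137092)*(2962550 + s(-403, -742)) = (1869448 - 2137092)*(2962550 + (-403 + 2*(-742))) = -267644*(2962550 + (-403 - 1484)) = -267644*(2962550 - 1887) = -267644*2960663 = -792403687972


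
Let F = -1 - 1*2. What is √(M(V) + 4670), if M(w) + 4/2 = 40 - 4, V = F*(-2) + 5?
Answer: 28*√6 ≈ 68.586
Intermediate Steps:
F = -3 (F = -1 - 2 = -3)
V = 11 (V = -3*(-2) + 5 = 6 + 5 = 11)
M(w) = 34 (M(w) = -2 + (40 - 4) = -2 + 36 = 34)
√(M(V) + 4670) = √(34 + 4670) = √4704 = 28*√6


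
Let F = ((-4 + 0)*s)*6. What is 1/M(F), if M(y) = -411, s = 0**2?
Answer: -1/411 ≈ -0.0024331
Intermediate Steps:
s = 0
F = 0 (F = ((-4 + 0)*0)*6 = -4*0*6 = 0*6 = 0)
1/M(F) = 1/(-411) = -1/411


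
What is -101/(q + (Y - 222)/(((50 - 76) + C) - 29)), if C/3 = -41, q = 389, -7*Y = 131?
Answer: -125846/486379 ≈ -0.25874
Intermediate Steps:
Y = -131/7 (Y = -⅐*131 = -131/7 ≈ -18.714)
C = -123 (C = 3*(-41) = -123)
-101/(q + (Y - 222)/(((50 - 76) + C) - 29)) = -101/(389 + (-131/7 - 222)/(((50 - 76) - 123) - 29)) = -101/(389 - 1685/(7*((-26 - 123) - 29))) = -101/(389 - 1685/(7*(-149 - 29))) = -101/(389 - 1685/7/(-178)) = -101/(389 - 1685/7*(-1/178)) = -101/(389 + 1685/1246) = -101/486379/1246 = -101*1246/486379 = -125846/486379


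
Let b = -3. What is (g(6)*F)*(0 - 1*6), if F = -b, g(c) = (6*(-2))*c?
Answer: 1296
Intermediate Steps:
g(c) = -12*c
F = 3 (F = -1*(-3) = 3)
(g(6)*F)*(0 - 1*6) = (-12*6*3)*(0 - 1*6) = (-72*3)*(0 - 6) = -216*(-6) = 1296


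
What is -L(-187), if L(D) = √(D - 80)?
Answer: -I*√267 ≈ -16.34*I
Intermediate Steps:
L(D) = √(-80 + D)
-L(-187) = -√(-80 - 187) = -√(-267) = -I*√267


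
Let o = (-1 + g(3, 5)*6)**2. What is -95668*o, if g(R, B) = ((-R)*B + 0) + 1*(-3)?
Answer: -1136631508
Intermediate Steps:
g(R, B) = -3 - B*R (g(R, B) = (-B*R + 0) - 3 = -B*R - 3 = -3 - B*R)
o = 11881 (o = (-1 + (-3 - 1*5*3)*6)**2 = (-1 + (-3 - 15)*6)**2 = (-1 - 18*6)**2 = (-1 - 108)**2 = (-109)**2 = 11881)
-95668*o = -95668*11881 = -1136631508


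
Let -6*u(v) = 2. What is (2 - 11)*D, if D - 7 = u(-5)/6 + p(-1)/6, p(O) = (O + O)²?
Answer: -137/2 ≈ -68.500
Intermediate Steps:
u(v) = -⅓ (u(v) = -⅙*2 = -⅓)
p(O) = 4*O² (p(O) = (2*O)² = 4*O²)
D = 137/18 (D = 7 + (-⅓/6 + (4*(-1)²)/6) = 7 + (-⅓*⅙ + (4*1)*(⅙)) = 7 + (-1/18 + 4*(⅙)) = 7 + (-1/18 + ⅔) = 7 + 11/18 = 137/18 ≈ 7.6111)
(2 - 11)*D = (2 - 11)*(137/18) = -9*137/18 = -137/2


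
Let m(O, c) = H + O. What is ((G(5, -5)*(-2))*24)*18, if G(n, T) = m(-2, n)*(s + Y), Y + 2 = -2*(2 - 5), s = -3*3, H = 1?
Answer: -4320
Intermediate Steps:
m(O, c) = 1 + O
s = -9
Y = 4 (Y = -2 - 2*(2 - 5) = -2 - 2*(-3) = -2 + 6 = 4)
G(n, T) = 5 (G(n, T) = (1 - 2)*(-9 + 4) = -1*(-5) = 5)
((G(5, -5)*(-2))*24)*18 = ((5*(-2))*24)*18 = -10*24*18 = -240*18 = -4320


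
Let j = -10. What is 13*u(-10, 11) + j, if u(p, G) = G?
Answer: 133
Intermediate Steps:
13*u(-10, 11) + j = 13*11 - 10 = 143 - 10 = 133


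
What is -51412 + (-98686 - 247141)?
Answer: -397239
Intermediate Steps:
-51412 + (-98686 - 247141) = -51412 - 345827 = -397239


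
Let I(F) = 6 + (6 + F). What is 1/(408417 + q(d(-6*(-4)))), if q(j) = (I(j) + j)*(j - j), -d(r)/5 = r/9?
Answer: 1/408417 ≈ 2.4485e-6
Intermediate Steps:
I(F) = 12 + F
d(r) = -5*r/9
q(j) = 0 (q(j) = ((12 + j) + j)*(j - j) = (12 + 2*j)*0 = 0)
1/(408417 + q(d(-6*(-4)))) = 1/(408417 + 0) = 1/408417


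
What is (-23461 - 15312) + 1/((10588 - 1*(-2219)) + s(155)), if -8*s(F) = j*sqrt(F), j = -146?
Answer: -101720266954585/2623481989 - 292*sqrt(155)/2623481989 ≈ -38773.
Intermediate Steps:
s(F) = 73*sqrt(F)/4 (s(F) = -(-73)*sqrt(F)/4 = 73*sqrt(F)/4)
(-23461 - 15312) + 1/((10588 - 1*(-2219)) + s(155)) = (-23461 - 15312) + 1/((10588 - 1*(-2219)) + 73*sqrt(155)/4) = -38773 + 1/((10588 + 2219) + 73*sqrt(155)/4) = -38773 + 1/(12807 + 73*sqrt(155)/4)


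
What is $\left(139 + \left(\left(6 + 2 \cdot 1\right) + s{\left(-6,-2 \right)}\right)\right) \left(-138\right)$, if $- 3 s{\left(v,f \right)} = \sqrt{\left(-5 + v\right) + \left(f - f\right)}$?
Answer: $-20286 + 46 i \sqrt{11} \approx -20286.0 + 152.56 i$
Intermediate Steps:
$s{\left(v,f \right)} = - \frac{\sqrt{-5 + v}}{3}$ ($s{\left(v,f \right)} = - \frac{\sqrt{\left(-5 + v\right) + \left(f - f\right)}}{3} = - \frac{\sqrt{\left(-5 + v\right) + 0}}{3} = - \frac{\sqrt{-5 + v}}{3}$)
$\left(139 + \left(\left(6 + 2 \cdot 1\right) + s{\left(-6,-2 \right)}\right)\right) \left(-138\right) = \left(139 + \left(\left(6 + 2 \cdot 1\right) - \frac{\sqrt{-5 - 6}}{3}\right)\right) \left(-138\right) = \left(139 + \left(\left(6 + 2\right) - \frac{\sqrt{-11}}{3}\right)\right) \left(-138\right) = \left(139 + \left(8 - \frac{i \sqrt{11}}{3}\right)\right) \left(-138\right) = \left(147 - \frac{i \sqrt{11}}{3}\right) \left(-138\right) = -20286 + 46 i \sqrt{11}$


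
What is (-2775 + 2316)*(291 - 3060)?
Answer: 1270971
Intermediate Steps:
(-2775 + 2316)*(291 - 3060) = -459*(-2769) = 1270971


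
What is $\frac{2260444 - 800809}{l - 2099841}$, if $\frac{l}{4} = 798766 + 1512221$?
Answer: $\frac{486545}{2381369} \approx 0.20431$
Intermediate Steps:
$l = 9243948$ ($l = 4 \left(798766 + 1512221\right) = 4 \cdot 2310987 = 9243948$)
$\frac{2260444 - 800809}{l - 2099841} = \frac{2260444 - 800809}{9243948 - 2099841} = \frac{1459635}{7144107} = 1459635 \cdot \frac{1}{7144107} = \frac{486545}{2381369}$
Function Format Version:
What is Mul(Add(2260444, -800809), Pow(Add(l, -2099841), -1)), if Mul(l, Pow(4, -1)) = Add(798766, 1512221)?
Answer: Rational(486545, 2381369) ≈ 0.20431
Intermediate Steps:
l = 9243948 (l = Mul(4, Add(798766, 1512221)) = Mul(4, 2310987) = 9243948)
Mul(Add(2260444, -800809), Pow(Add(l, -2099841), -1)) = Mul(Add(2260444, -800809), Pow(Add(9243948, -2099841), -1)) = Mul(1459635, Pow(7144107, -1)) = Mul(1459635, Rational(1, 7144107)) = Rational(486545, 2381369)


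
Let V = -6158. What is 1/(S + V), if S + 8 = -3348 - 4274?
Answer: -1/13788 ≈ -7.2527e-5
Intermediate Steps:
S = -7630 (S = -8 + (-3348 - 4274) = -8 - 7622 = -7630)
1/(S + V) = 1/(-7630 - 6158) = 1/(-13788) = -1/13788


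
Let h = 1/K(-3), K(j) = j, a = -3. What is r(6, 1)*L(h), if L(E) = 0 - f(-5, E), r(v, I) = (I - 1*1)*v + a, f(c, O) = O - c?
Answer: 14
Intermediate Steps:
h = -⅓ (h = 1/(-3) = -⅓ ≈ -0.33333)
r(v, I) = -3 + v*(-1 + I) (r(v, I) = (I - 1*1)*v - 3 = (I - 1)*v - 3 = (-1 + I)*v - 3 = v*(-1 + I) - 3 = -3 + v*(-1 + I))
L(E) = -5 - E (L(E) = 0 - (E - 1*(-5)) = 0 - (E + 5) = 0 - (5 + E) = 0 + (-5 - E) = -5 - E)
r(6, 1)*L(h) = (-3 - 1*6 + 1*6)*(-5 - 1*(-⅓)) = (-3 - 6 + 6)*(-5 + ⅓) = -3*(-14/3) = 14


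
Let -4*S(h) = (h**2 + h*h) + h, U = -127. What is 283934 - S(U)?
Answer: 1167867/4 ≈ 2.9197e+5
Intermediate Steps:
S(h) = -h**2/2 - h/4 (S(h) = -((h**2 + h*h) + h)/4 = -((h**2 + h**2) + h)/4 = -(2*h**2 + h)/4 = -(h + 2*h**2)/4 = -h**2/2 - h/4)
283934 - S(U) = 283934 - (-1)*(-127)*(1 + 2*(-127))/4 = 283934 - (-1)*(-127)*(1 - 254)/4 = 283934 - (-1)*(-127)*(-253)/4 = 283934 - 1*(-32131/4) = 283934 + 32131/4 = 1167867/4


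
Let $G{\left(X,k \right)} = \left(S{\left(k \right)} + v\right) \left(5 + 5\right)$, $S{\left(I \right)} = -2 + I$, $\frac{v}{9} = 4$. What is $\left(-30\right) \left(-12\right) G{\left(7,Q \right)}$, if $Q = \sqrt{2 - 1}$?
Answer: $126000$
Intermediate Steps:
$v = 36$ ($v = 9 \cdot 4 = 36$)
$Q = 1$ ($Q = \sqrt{1} = 1$)
$G{\left(X,k \right)} = 340 + 10 k$ ($G{\left(X,k \right)} = \left(\left(-2 + k\right) + 36\right) \left(5 + 5\right) = \left(34 + k\right) 10 = 340 + 10 k$)
$\left(-30\right) \left(-12\right) G{\left(7,Q \right)} = \left(-30\right) \left(-12\right) \left(340 + 10 \cdot 1\right) = 360 \left(340 + 10\right) = 360 \cdot 350 = 126000$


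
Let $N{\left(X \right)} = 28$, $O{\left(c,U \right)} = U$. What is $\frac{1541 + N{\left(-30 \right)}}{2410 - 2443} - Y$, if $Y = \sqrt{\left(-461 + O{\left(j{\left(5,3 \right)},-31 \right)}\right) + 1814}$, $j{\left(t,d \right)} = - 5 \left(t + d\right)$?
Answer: $- \frac{523}{11} - \sqrt{1322} \approx -83.905$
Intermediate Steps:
$j{\left(t,d \right)} = - 5 d - 5 t$ ($j{\left(t,d \right)} = - 5 \left(d + t\right) = - 5 d - 5 t$)
$Y = \sqrt{1322}$ ($Y = \sqrt{\left(-461 - 31\right) + 1814} = \sqrt{-492 + 1814} = \sqrt{1322} \approx 36.359$)
$\frac{1541 + N{\left(-30 \right)}}{2410 - 2443} - Y = \frac{1541 + 28}{2410 - 2443} - \sqrt{1322} = \frac{1569}{-33} - \sqrt{1322} = 1569 \left(- \frac{1}{33}\right) - \sqrt{1322} = - \frac{523}{11} - \sqrt{1322}$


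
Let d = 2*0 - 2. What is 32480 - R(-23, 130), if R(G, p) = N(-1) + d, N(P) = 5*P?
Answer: 32487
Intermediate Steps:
d = -2 (d = 0 - 2 = -2)
R(G, p) = -7 (R(G, p) = 5*(-1) - 2 = -5 - 2 = -7)
32480 - R(-23, 130) = 32480 - 1*(-7) = 32480 + 7 = 32487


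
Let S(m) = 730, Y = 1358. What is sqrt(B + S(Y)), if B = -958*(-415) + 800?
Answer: 10*sqrt(3991) ≈ 631.74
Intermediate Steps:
B = 398370 (B = 397570 + 800 = 398370)
sqrt(B + S(Y)) = sqrt(398370 + 730) = sqrt(399100) = 10*sqrt(3991)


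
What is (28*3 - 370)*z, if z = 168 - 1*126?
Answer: -12012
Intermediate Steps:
z = 42 (z = 168 - 126 = 42)
(28*3 - 370)*z = (28*3 - 370)*42 = (84 - 370)*42 = -286*42 = -12012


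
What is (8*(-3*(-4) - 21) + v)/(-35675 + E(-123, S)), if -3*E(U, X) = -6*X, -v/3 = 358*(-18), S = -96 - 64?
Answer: -3852/7199 ≈ -0.53507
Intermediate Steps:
S = -160
v = 19332 (v = -1074*(-18) = -3*(-6444) = 19332)
E(U, X) = 2*X (E(U, X) = -(-2)*X = 2*X)
(8*(-3*(-4) - 21) + v)/(-35675 + E(-123, S)) = (8*(-3*(-4) - 21) + 19332)/(-35675 + 2*(-160)) = (8*(12 - 21) + 19332)/(-35675 - 320) = (8*(-9) + 19332)/(-35995) = (-72 + 19332)*(-1/35995) = 19260*(-1/35995) = -3852/7199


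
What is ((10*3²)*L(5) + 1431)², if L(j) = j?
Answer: 3538161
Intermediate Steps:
((10*3²)*L(5) + 1431)² = ((10*3²)*5 + 1431)² = ((10*9)*5 + 1431)² = (90*5 + 1431)² = (450 + 1431)² = 1881² = 3538161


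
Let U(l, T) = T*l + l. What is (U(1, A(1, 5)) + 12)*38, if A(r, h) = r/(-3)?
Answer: 1444/3 ≈ 481.33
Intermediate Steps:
A(r, h) = -r/3 (A(r, h) = r*(-⅓) = -r/3)
U(l, T) = l + T*l
(U(1, A(1, 5)) + 12)*38 = (1*(1 - ⅓*1) + 12)*38 = (1*(1 - ⅓) + 12)*38 = (1*(⅔) + 12)*38 = (⅔ + 12)*38 = (38/3)*38 = 1444/3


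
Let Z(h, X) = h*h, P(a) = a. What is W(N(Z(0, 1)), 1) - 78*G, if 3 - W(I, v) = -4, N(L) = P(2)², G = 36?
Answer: -2801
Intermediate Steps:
Z(h, X) = h²
N(L) = 4 (N(L) = 2² = 4)
W(I, v) = 7 (W(I, v) = 3 - 1*(-4) = 3 + 4 = 7)
W(N(Z(0, 1)), 1) - 78*G = 7 - 78*36 = 7 - 2808 = -2801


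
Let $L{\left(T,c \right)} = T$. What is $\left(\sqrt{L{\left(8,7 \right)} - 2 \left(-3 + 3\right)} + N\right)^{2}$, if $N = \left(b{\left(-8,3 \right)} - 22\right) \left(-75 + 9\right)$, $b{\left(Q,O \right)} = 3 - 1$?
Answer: $1742408 + 5280 \sqrt{2} \approx 1.7499 \cdot 10^{6}$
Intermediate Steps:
$b{\left(Q,O \right)} = 2$
$N = 1320$ ($N = \left(2 - 22\right) \left(-75 + 9\right) = \left(-20\right) \left(-66\right) = 1320$)
$\left(\sqrt{L{\left(8,7 \right)} - 2 \left(-3 + 3\right)} + N\right)^{2} = \left(\sqrt{8 - 2 \left(-3 + 3\right)} + 1320\right)^{2} = \left(\sqrt{8 - 0} + 1320\right)^{2} = \left(\sqrt{8 + 0} + 1320\right)^{2} = \left(\sqrt{8} + 1320\right)^{2} = \left(2 \sqrt{2} + 1320\right)^{2} = \left(1320 + 2 \sqrt{2}\right)^{2}$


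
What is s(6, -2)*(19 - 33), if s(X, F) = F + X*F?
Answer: 196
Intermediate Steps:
s(X, F) = F + F*X
s(6, -2)*(19 - 33) = (-2*(1 + 6))*(19 - 33) = -2*7*(-14) = -14*(-14) = 196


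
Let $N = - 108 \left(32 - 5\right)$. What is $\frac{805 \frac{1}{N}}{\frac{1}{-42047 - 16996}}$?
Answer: $\frac{15843205}{972} \approx 16300.0$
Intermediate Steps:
$N = -2916$ ($N = \left(-108\right) 27 = -2916$)
$\frac{805 \frac{1}{N}}{\frac{1}{-42047 - 16996}} = \frac{805 \frac{1}{-2916}}{\frac{1}{-42047 - 16996}} = \frac{805 \left(- \frac{1}{2916}\right)}{\frac{1}{-42047 - 16996}} = - \frac{805}{2916 \frac{1}{-59043}} = - \frac{805}{2916 \left(- \frac{1}{59043}\right)} = \left(- \frac{805}{2916}\right) \left(-59043\right) = \frac{15843205}{972}$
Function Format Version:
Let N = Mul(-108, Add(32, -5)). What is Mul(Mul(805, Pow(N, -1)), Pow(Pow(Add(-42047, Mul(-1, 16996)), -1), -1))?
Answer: Rational(15843205, 972) ≈ 16300.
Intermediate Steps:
N = -2916 (N = Mul(-108, 27) = -2916)
Mul(Mul(805, Pow(N, -1)), Pow(Pow(Add(-42047, Mul(-1, 16996)), -1), -1)) = Mul(Mul(805, Pow(-2916, -1)), Pow(Pow(Add(-42047, Mul(-1, 16996)), -1), -1)) = Mul(Mul(805, Rational(-1, 2916)), Pow(Pow(Add(-42047, -16996), -1), -1)) = Mul(Rational(-805, 2916), Pow(Pow(-59043, -1), -1)) = Mul(Rational(-805, 2916), Pow(Rational(-1, 59043), -1)) = Mul(Rational(-805, 2916), -59043) = Rational(15843205, 972)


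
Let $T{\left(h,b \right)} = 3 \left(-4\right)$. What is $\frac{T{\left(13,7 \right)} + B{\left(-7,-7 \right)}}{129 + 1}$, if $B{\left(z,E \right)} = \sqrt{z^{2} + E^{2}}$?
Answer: $- \frac{6}{65} + \frac{7 \sqrt{2}}{130} \approx -0.016158$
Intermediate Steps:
$B{\left(z,E \right)} = \sqrt{E^{2} + z^{2}}$
$T{\left(h,b \right)} = -12$
$\frac{T{\left(13,7 \right)} + B{\left(-7,-7 \right)}}{129 + 1} = \frac{-12 + \sqrt{\left(-7\right)^{2} + \left(-7\right)^{2}}}{129 + 1} = \frac{-12 + \sqrt{49 + 49}}{130} = \left(-12 + \sqrt{98}\right) \frac{1}{130} = \left(-12 + 7 \sqrt{2}\right) \frac{1}{130} = - \frac{6}{65} + \frac{7 \sqrt{2}}{130}$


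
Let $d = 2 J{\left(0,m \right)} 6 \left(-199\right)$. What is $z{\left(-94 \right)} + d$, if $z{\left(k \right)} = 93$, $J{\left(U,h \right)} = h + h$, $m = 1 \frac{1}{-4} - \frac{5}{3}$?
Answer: $9247$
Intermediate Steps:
$m = - \frac{23}{12}$ ($m = 1 \left(- \frac{1}{4}\right) - \frac{5}{3} = - \frac{1}{4} - \frac{5}{3} = - \frac{23}{12} \approx -1.9167$)
$J{\left(U,h \right)} = 2 h$
$d = 9154$ ($d = 2 \cdot 2 \left(- \frac{23}{12}\right) 6 \left(-199\right) = 2 \left(- \frac{23}{6}\right) 6 \left(-199\right) = \left(- \frac{23}{3}\right) 6 \left(-199\right) = \left(-46\right) \left(-199\right) = 9154$)
$z{\left(-94 \right)} + d = 93 + 9154 = 9247$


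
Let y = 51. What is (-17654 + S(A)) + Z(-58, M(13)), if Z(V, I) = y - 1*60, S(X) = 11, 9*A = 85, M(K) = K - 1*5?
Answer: -17652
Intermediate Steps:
M(K) = -5 + K (M(K) = K - 5 = -5 + K)
A = 85/9 (A = (⅑)*85 = 85/9 ≈ 9.4444)
Z(V, I) = -9 (Z(V, I) = 51 - 1*60 = 51 - 60 = -9)
(-17654 + S(A)) + Z(-58, M(13)) = (-17654 + 11) - 9 = -17643 - 9 = -17652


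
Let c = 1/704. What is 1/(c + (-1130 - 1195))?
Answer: -704/1636799 ≈ -0.00043011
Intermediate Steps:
c = 1/704 ≈ 0.0014205
1/(c + (-1130 - 1195)) = 1/(1/704 + (-1130 - 1195)) = 1/(1/704 - 2325) = 1/(-1636799/704) = -704/1636799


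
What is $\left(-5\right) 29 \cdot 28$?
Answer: $-4060$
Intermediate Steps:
$\left(-5\right) 29 \cdot 28 = \left(-145\right) 28 = -4060$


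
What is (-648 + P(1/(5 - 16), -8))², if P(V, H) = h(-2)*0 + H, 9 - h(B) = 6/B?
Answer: 430336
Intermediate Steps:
h(B) = 9 - 6/B
P(V, H) = H (P(V, H) = (9 - 6/(-2))*0 + H = (9 - 6*(-½))*0 + H = (9 + 3)*0 + H = 12*0 + H = 0 + H = H)
(-648 + P(1/(5 - 16), -8))² = (-648 - 8)² = (-656)² = 430336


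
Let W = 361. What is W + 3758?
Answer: 4119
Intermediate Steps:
W + 3758 = 361 + 3758 = 4119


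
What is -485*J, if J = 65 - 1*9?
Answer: -27160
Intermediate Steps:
J = 56 (J = 65 - 9 = 56)
-485*J = -485*56 = -27160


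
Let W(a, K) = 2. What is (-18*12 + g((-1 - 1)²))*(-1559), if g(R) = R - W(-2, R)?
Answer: 333626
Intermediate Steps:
g(R) = -2 + R (g(R) = R - 1*2 = R - 2 = -2 + R)
(-18*12 + g((-1 - 1)²))*(-1559) = (-18*12 + (-2 + (-1 - 1)²))*(-1559) = (-216 + (-2 + (-2)²))*(-1559) = (-216 + (-2 + 4))*(-1559) = (-216 + 2)*(-1559) = -214*(-1559) = 333626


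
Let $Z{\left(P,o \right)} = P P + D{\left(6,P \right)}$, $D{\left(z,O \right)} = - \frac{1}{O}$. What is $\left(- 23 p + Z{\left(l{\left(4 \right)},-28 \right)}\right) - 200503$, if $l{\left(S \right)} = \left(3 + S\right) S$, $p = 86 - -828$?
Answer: $- \frac{6180749}{28} \approx -2.2074 \cdot 10^{5}$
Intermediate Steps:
$p = 914$ ($p = 86 + 828 = 914$)
$l{\left(S \right)} = S \left(3 + S\right)$
$Z{\left(P,o \right)} = P^{2} - \frac{1}{P}$ ($Z{\left(P,o \right)} = P P - \frac{1}{P} = P^{2} - \frac{1}{P}$)
$\left(- 23 p + Z{\left(l{\left(4 \right)},-28 \right)}\right) - 200503 = \left(\left(-23\right) 914 + \frac{-1 + \left(4 \left(3 + 4\right)\right)^{3}}{4 \left(3 + 4\right)}\right) - 200503 = \left(-21022 + \frac{-1 + \left(4 \cdot 7\right)^{3}}{4 \cdot 7}\right) - 200503 = \left(-21022 + \frac{-1 + 28^{3}}{28}\right) - 200503 = \left(-21022 + \frac{-1 + 21952}{28}\right) - 200503 = \left(-21022 + \frac{1}{28} \cdot 21951\right) - 200503 = \left(-21022 + \frac{21951}{28}\right) - 200503 = - \frac{566665}{28} - 200503 = - \frac{6180749}{28}$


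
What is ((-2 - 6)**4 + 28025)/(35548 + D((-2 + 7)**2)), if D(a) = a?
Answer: 32121/35573 ≈ 0.90296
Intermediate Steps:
((-2 - 6)**4 + 28025)/(35548 + D((-2 + 7)**2)) = ((-2 - 6)**4 + 28025)/(35548 + (-2 + 7)**2) = ((-8)**4 + 28025)/(35548 + 5**2) = (4096 + 28025)/(35548 + 25) = 32121/35573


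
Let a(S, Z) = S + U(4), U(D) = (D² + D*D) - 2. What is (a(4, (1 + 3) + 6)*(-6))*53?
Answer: -10812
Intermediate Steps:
U(D) = -2 + 2*D² (U(D) = (D² + D²) - 2 = 2*D² - 2 = -2 + 2*D²)
a(S, Z) = 30 + S (a(S, Z) = S + (-2 + 2*4²) = S + (-2 + 2*16) = S + (-2 + 32) = S + 30 = 30 + S)
(a(4, (1 + 3) + 6)*(-6))*53 = ((30 + 4)*(-6))*53 = (34*(-6))*53 = -204*53 = -10812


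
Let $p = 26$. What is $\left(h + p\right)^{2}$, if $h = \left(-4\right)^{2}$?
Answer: $1764$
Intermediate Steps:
$h = 16$
$\left(h + p\right)^{2} = \left(16 + 26\right)^{2} = 42^{2} = 1764$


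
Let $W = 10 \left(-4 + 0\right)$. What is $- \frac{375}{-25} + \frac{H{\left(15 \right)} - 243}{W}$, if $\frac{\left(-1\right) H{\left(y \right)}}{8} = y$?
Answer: $\frac{963}{40} \approx 24.075$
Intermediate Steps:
$H{\left(y \right)} = - 8 y$
$W = -40$ ($W = 10 \left(-4\right) = -40$)
$- \frac{375}{-25} + \frac{H{\left(15 \right)} - 243}{W} = - \frac{375}{-25} + \frac{\left(-8\right) 15 - 243}{-40} = \left(-375\right) \left(- \frac{1}{25}\right) + \left(-120 - 243\right) \left(- \frac{1}{40}\right) = 15 - - \frac{363}{40} = 15 + \frac{363}{40} = \frac{963}{40}$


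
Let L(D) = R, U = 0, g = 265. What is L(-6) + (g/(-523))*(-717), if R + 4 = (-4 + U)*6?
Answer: 175361/523 ≈ 335.30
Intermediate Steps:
R = -28 (R = -4 + (-4 + 0)*6 = -4 - 4*6 = -4 - 24 = -28)
L(D) = -28
L(-6) + (g/(-523))*(-717) = -28 + (265/(-523))*(-717) = -28 + (265*(-1/523))*(-717) = -28 - 265/523*(-717) = -28 + 190005/523 = 175361/523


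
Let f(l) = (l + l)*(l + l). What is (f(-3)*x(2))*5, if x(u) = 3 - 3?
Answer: 0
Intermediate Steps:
f(l) = 4*l**2 (f(l) = (2*l)*(2*l) = 4*l**2)
x(u) = 0
(f(-3)*x(2))*5 = ((4*(-3)**2)*0)*5 = ((4*9)*0)*5 = (36*0)*5 = 0*5 = 0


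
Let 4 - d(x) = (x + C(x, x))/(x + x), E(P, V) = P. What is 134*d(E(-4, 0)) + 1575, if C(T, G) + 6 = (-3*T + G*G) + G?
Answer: 4691/2 ≈ 2345.5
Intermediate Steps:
C(T, G) = -6 + G + G**2 - 3*T (C(T, G) = -6 + ((-3*T + G*G) + G) = -6 + ((-3*T + G**2) + G) = -6 + ((G**2 - 3*T) + G) = -6 + (G + G**2 - 3*T) = -6 + G + G**2 - 3*T)
d(x) = 4 - (-6 + x**2 - x)/(2*x) (d(x) = 4 - (x + (-6 + x + x**2 - 3*x))/(x + x) = 4 - (x + (-6 + x**2 - 2*x))/(2*x) = 4 - (-6 + x**2 - x)*1/(2*x) = 4 - (-6 + x**2 - x)/(2*x))
134*d(E(-4, 0)) + 1575 = 134*(9/2 + 3/(-4) - 1/2*(-4)) + 1575 = 134*(9/2 + 3*(-1/4) + 2) + 1575 = 134*(9/2 - 3/4 + 2) + 1575 = 134*(23/4) + 1575 = 1541/2 + 1575 = 4691/2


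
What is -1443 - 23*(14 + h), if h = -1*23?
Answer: -1236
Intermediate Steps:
h = -23
-1443 - 23*(14 + h) = -1443 - 23*(14 - 23) = -1443 - 23*(-9) = -1443 - 1*(-207) = -1443 + 207 = -1236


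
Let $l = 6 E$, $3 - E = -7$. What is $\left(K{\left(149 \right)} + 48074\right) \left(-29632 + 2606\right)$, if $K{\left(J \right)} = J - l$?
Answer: $-1301653238$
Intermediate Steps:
$E = 10$ ($E = 3 - -7 = 3 + 7 = 10$)
$l = 60$ ($l = 6 \cdot 10 = 60$)
$K{\left(J \right)} = -60 + J$ ($K{\left(J \right)} = J - 60 = -60 + J$)
$\left(K{\left(149 \right)} + 48074\right) \left(-29632 + 2606\right) = \left(\left(-60 + 149\right) + 48074\right) \left(-29632 + 2606\right) = \left(89 + 48074\right) \left(-27026\right) = 48163 \left(-27026\right) = -1301653238$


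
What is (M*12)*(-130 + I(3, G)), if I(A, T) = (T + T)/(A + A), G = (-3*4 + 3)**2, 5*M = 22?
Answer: -27192/5 ≈ -5438.4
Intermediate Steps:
M = 22/5 (M = (1/5)*22 = 22/5 ≈ 4.4000)
G = 81 (G = (-12 + 3)**2 = (-9)**2 = 81)
I(A, T) = T/A (I(A, T) = (2*T)/((2*A)) = (2*T)*(1/(2*A)) = T/A)
(M*12)*(-130 + I(3, G)) = ((22/5)*12)*(-130 + 81/3) = 264*(-130 + 81*(1/3))/5 = 264*(-130 + 27)/5 = (264/5)*(-103) = -27192/5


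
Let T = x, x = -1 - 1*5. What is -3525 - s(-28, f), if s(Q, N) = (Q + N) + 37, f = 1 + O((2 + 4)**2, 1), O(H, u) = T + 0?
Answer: -3529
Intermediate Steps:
x = -6 (x = -1 - 5 = -6)
T = -6
O(H, u) = -6 (O(H, u) = -6 + 0 = -6)
f = -5 (f = 1 - 6 = -5)
s(Q, N) = 37 + N + Q (s(Q, N) = (N + Q) + 37 = 37 + N + Q)
-3525 - s(-28, f) = -3525 - (37 - 5 - 28) = -3525 - 1*4 = -3525 - 4 = -3529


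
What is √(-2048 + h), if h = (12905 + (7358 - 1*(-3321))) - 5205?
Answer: √16331 ≈ 127.79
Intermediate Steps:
h = 18379 (h = (12905 + (7358 + 3321)) - 5205 = (12905 + 10679) - 5205 = 23584 - 5205 = 18379)
√(-2048 + h) = √(-2048 + 18379) = √16331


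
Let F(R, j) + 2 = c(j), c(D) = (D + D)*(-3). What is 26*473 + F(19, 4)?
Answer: 12272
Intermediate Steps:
c(D) = -6*D (c(D) = (2*D)*(-3) = -6*D)
F(R, j) = -2 - 6*j
26*473 + F(19, 4) = 26*473 + (-2 - 6*4) = 12298 + (-2 - 24) = 12298 - 26 = 12272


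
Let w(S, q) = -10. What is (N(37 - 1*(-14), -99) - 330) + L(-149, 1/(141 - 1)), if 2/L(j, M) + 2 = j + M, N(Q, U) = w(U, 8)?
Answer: -7187540/21139 ≈ -340.01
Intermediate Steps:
N(Q, U) = -10
L(j, M) = 2/(-2 + M + j) (L(j, M) = 2/(-2 + (j + M)) = 2/(-2 + (M + j)) = 2/(-2 + M + j))
(N(37 - 1*(-14), -99) - 330) + L(-149, 1/(141 - 1)) = (-10 - 330) + 2/(-2 + 1/(141 - 1) - 149) = -340 + 2/(-2 + 1/140 - 149) = -340 + 2/(-21139/140) = -340 + 2*(-140/21139) = -340 - 280/21139 = -7187540/21139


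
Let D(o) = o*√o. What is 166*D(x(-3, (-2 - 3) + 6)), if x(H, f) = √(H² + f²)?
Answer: 166*10^(¾) ≈ 933.49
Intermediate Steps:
D(o) = o^(3/2)
166*D(x(-3, (-2 - 3) + 6)) = 166*(√((-3)² + ((-2 - 3) + 6)²))^(3/2) = 166*(√(9 + (-5 + 6)²))^(3/2) = 166*(√(9 + 1²))^(3/2) = 166*(√(9 + 1))^(3/2) = 166*(√10)^(3/2) = 166*10^(¾)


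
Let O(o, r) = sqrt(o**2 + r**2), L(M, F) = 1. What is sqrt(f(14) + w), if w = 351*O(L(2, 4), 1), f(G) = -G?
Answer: sqrt(-14 + 351*sqrt(2)) ≈ 21.963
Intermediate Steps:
w = 351*sqrt(2) (w = 351*sqrt(1**2 + 1**2) = 351*sqrt(1 + 1) = 351*sqrt(2) ≈ 496.39)
sqrt(f(14) + w) = sqrt(-1*14 + 351*sqrt(2)) = sqrt(-14 + 351*sqrt(2))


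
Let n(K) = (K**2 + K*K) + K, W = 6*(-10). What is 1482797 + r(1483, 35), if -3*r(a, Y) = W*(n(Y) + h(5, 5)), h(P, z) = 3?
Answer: 1532557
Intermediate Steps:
W = -60
n(K) = K + 2*K**2 (n(K) = (K**2 + K**2) + K = 2*K**2 + K = K + 2*K**2)
r(a, Y) = 60 + 20*Y*(1 + 2*Y) (r(a, Y) = -(-20)*(Y*(1 + 2*Y) + 3) = -(-20)*(3 + Y*(1 + 2*Y)) = -(-180 - 60*Y*(1 + 2*Y))/3 = 60 + 20*Y*(1 + 2*Y))
1482797 + r(1483, 35) = 1482797 + (60 + 20*35*(1 + 2*35)) = 1482797 + (60 + 20*35*(1 + 70)) = 1482797 + (60 + 20*35*71) = 1482797 + (60 + 49700) = 1482797 + 49760 = 1532557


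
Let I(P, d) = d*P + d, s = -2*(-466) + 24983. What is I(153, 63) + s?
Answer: 35617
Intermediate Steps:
s = 25915 (s = 932 + 24983 = 25915)
I(P, d) = d + P*d (I(P, d) = P*d + d = d + P*d)
I(153, 63) + s = 63*(1 + 153) + 25915 = 63*154 + 25915 = 9702 + 25915 = 35617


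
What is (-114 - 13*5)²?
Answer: 32041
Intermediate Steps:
(-114 - 13*5)² = (-114 - 65)² = (-179)² = 32041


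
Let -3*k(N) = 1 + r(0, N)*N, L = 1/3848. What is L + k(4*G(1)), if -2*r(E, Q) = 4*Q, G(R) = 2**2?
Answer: 1966331/11544 ≈ 170.33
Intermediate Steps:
G(R) = 4
L = 1/3848 ≈ 0.00025988
r(E, Q) = -2*Q
k(N) = -1/3 + 2*N**2/3 (k(N) = -(1 + (-2*N)*N)/3 = -(1 - 2*N**2)/3 = -1/3 + 2*N**2/3)
L + k(4*G(1)) = 1/3848 + (-1/3 + 2*(4*4)**2/3) = 1/3848 + (-1/3 + (2/3)*16**2) = 1/3848 + (-1/3 + (2/3)*256) = 1/3848 + (-1/3 + 512/3) = 1/3848 + 511/3 = 1966331/11544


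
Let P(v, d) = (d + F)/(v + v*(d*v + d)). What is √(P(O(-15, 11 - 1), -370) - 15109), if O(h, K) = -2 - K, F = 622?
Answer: 2*I*√6955615610/1357 ≈ 122.92*I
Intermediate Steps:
P(v, d) = (622 + d)/(v + v*(d + d*v)) (P(v, d) = (d + 622)/(v + v*(d*v + d)) = (622 + d)/(v + v*(d + d*v)))
√(P(O(-15, 11 - 1), -370) - 15109) = √((622 - 370)/((-2 - (11 - 1))*(1 - 370 - 370*(-2 - (11 - 1)))) - 15109) = √(252/(-2 - 1*10*(1 - 370 - 370*(-2 - 1*10))) - 15109) = √(252/(-2 - 10*(1 - 370 - 370*(-2 - 10))) - 15109) = √(252/(-12*(1 - 370 - 370*(-12))) - 15109) = √(-1/12*252/(1 - 370 + 4440) - 15109) = √(-1/12*252/4071 - 15109) = √(-1/12*1/4071*252 - 15109) = √(-7/1357 - 15109) = √(-20502920/1357) = 2*I*√6955615610/1357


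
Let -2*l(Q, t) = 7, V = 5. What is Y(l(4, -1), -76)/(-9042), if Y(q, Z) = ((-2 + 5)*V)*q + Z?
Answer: 257/18084 ≈ 0.014211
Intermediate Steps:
l(Q, t) = -7/2 (l(Q, t) = -½*7 = -7/2)
Y(q, Z) = Z + 15*q (Y(q, Z) = ((-2 + 5)*5)*q + Z = (3*5)*q + Z = 15*q + Z = Z + 15*q)
Y(l(4, -1), -76)/(-9042) = (-76 + 15*(-7/2))/(-9042) = (-76 - 105/2)*(-1/9042) = -257/2*(-1/9042) = 257/18084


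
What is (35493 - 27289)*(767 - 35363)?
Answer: -283825584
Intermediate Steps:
(35493 - 27289)*(767 - 35363) = 8204*(-34596) = -283825584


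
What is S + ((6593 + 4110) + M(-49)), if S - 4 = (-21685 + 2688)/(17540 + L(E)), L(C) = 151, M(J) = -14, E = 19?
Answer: 189150866/17691 ≈ 10692.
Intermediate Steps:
S = 51767/17691 (S = 4 + (-21685 + 2688)/(17540 + 151) = 4 - 18997/17691 = 51767/17691 ≈ 2.9262)
S + ((6593 + 4110) + M(-49)) = 51767/17691 + ((6593 + 4110) - 14) = 51767/17691 + (10703 - 14) = 51767/17691 + 10689 = 189150866/17691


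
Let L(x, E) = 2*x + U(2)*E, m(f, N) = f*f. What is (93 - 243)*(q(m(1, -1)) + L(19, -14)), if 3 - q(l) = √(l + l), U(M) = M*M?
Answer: 2250 + 150*√2 ≈ 2462.1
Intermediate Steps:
U(M) = M²
m(f, N) = f²
L(x, E) = 2*x + 4*E (L(x, E) = 2*x + 2²*E = 2*x + 4*E)
q(l) = 3 - √2*√l (q(l) = 3 - √(l + l) = 3 - √(2*l) = 3 - √2*√l)
(93 - 243)*(q(m(1, -1)) + L(19, -14)) = (93 - 243)*((3 - √2*√(1²)) + (2*19 + 4*(-14))) = -150*((3 - √2*√1) + (38 - 56)) = -150*((3 - 1*√2*1) - 18) = -150*((3 - √2) - 18) = -150*(-15 - √2) = 2250 + 150*√2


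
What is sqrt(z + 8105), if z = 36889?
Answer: sqrt(44994) ≈ 212.12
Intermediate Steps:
sqrt(z + 8105) = sqrt(36889 + 8105) = sqrt(44994)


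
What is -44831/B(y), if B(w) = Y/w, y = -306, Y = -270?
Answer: -762127/15 ≈ -50808.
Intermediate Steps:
B(w) = -270/w
-44831/B(y) = -44831/((-270/(-306))) = -44831/((-270*(-1/306))) = -44831/15/17 = -44831*17/15 = -762127/15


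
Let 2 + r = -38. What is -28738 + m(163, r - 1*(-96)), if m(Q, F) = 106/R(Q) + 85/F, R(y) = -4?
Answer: -1610727/56 ≈ -28763.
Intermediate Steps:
r = -40 (r = -2 - 38 = -40)
m(Q, F) = -53/2 + 85/F (m(Q, F) = 106/(-4) + 85/F = 106*(-¼) + 85/F = -53/2 + 85/F)
-28738 + m(163, r - 1*(-96)) = -28738 + (-53/2 + 85/(-40 - 1*(-96))) = -28738 + (-53/2 + 85/(-40 + 96)) = -28738 + (-53/2 + 85/56) = -28738 - 1399/56 = -1610727/56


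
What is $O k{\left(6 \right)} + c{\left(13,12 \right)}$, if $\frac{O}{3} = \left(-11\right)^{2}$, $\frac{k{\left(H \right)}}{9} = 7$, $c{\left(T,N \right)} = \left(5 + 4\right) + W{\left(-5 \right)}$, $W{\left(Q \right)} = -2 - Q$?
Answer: $22881$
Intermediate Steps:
$c{\left(T,N \right)} = 12$ ($c{\left(T,N \right)} = \left(5 + 4\right) - -3 = 9 + \left(-2 + 5\right) = 9 + 3 = 12$)
$k{\left(H \right)} = 63$ ($k{\left(H \right)} = 9 \cdot 7 = 63$)
$O = 363$ ($O = 3 \left(-11\right)^{2} = 3 \cdot 121 = 363$)
$O k{\left(6 \right)} + c{\left(13,12 \right)} = 363 \cdot 63 + 12 = 22869 + 12 = 22881$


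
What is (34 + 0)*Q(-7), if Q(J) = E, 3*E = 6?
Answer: 68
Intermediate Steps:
E = 2 (E = (1/3)*6 = 2)
Q(J) = 2
(34 + 0)*Q(-7) = (34 + 0)*2 = 34*2 = 68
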